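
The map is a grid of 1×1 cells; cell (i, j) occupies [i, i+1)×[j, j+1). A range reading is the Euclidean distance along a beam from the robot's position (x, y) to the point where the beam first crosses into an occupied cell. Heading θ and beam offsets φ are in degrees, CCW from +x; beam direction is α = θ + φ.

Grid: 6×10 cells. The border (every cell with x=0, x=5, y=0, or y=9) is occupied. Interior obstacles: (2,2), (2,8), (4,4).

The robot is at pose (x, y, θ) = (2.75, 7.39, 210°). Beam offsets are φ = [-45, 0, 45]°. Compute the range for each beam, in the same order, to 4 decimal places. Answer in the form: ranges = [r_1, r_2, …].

ranges = [1.8117, 2.0207, 6.6154]

beam 1: φ=-45°, α=165°
  cosα=-0.9659 sinα=0.2588 | (2,7) | tMaxX 0.7765 tMaxY 2.3569 | tΔX 1.0353 tΔY 3.8637
    t=0.7765 [x] (1,7)
    t=1.8117 [x] (0,7) — stop
  → r_1 = 1.8117
beam 2: φ=0°, α=210°
  cosα=-0.8660 sinα=-0.5000 | (2,7) | tMaxX 0.8660 tMaxY 0.7800 | tΔX 1.1547 tΔY 2.0000
    t=0.7800 [y] (2,6)
    t=0.8660 [x] (1,6)
    t=2.0207 [x] (0,6) — stop
  → r_2 = 2.0207
beam 3: φ=45°, α=255°
  cosα=-0.2588 sinα=-0.9659 | (2,7) | tMaxX 2.8978 tMaxY 0.4038 | tΔX 3.8637 tΔY 1.0353
    t=0.4038 [y] (2,6)
    t=1.4390 [y] (2,5)
    t=2.4743 [y] (2,4)
    t=2.8978 [x] (1,4)
    t=3.5096 [y] (1,3)
    t=4.5449 [y] (1,2)
    t=5.5801 [y] (1,1)
    t=6.6154 [y] (1,0) — stop
  → r_3 = 6.6154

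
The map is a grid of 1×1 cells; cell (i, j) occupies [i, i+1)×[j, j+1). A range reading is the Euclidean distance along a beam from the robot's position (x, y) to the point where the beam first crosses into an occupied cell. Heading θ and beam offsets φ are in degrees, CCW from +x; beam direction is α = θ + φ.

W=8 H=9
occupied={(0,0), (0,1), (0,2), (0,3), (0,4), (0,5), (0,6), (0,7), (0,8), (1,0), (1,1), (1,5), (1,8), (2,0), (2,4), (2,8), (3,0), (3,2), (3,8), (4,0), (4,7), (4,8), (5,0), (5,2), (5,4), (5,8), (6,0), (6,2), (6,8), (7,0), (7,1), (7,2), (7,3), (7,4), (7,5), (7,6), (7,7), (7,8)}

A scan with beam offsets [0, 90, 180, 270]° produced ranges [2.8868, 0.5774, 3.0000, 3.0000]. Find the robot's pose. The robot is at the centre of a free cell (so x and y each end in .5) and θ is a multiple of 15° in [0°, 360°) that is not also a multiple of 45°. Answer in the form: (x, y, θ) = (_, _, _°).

(x, y, θ) = (3.5, 4.5, 60°)

The pose lattice has 34·16 = 544 candidates. Test each by forward raycasting.
  (4.5, 1.5, 120°): beam 1 = 1.0000 ≠ 2.8868 ✗
  (6.5, 1.5, 30°): beam 1 = 0.5774 ≠ 2.8868 ✗
  (2.5, 6.5, 255°): beam 1 = 1.5529 ≠ 2.8868 ✗
  (2.5, 3.5, 105°): beam 1 = 0.5176 ≠ 2.8868 ✗
  (5.5, 7.5, 30°): beam 1 = 1.0000 ≠ 2.8868 ✗
  …
  (3.5, 4.5, 60°): r_1=2.8868, r_2=0.5774, r_3=3.0000, r_4=3.0000 — all match ✓
Only this pose fits every beam.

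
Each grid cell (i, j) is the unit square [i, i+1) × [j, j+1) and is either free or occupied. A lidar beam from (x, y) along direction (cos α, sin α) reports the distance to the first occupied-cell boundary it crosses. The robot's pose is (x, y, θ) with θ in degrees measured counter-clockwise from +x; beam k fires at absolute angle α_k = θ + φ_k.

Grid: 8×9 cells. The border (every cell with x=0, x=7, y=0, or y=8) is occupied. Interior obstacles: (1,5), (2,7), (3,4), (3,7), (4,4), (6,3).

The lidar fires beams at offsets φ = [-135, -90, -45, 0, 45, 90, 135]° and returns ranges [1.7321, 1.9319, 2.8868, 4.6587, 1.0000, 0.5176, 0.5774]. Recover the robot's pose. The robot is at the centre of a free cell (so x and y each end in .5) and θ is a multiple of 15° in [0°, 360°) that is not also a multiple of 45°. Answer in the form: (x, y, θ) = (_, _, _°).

(x, y, θ) = (5.5, 1.5, 165°)

Enumerate (i+0.5, j+0.5, θ) over the 36 free cells and 16 admissible headings. For each, cast all 7 beams and compare to the given ranges.
  (2.5, 2.5, 255°): beam 1 = 2.8868 ≠ 1.7321 ✗
  (3.5, 6.5, 255°): beam 1 = 0.5774 ≠ 1.7321 ✗
  (5.5, 3.5, 165°): beam 1 = 0.5774 ≠ 1.7321 ✗
  …
  (5.5, 1.5, 165°): r_1=1.7321, r_2=1.9319, r_3=2.8868, r_4=4.6587, r_5=1.0000, r_6=0.5176, r_7=0.5774 — all match ✓
Unique over the lattice → pose = (5.5, 1.5, 165°).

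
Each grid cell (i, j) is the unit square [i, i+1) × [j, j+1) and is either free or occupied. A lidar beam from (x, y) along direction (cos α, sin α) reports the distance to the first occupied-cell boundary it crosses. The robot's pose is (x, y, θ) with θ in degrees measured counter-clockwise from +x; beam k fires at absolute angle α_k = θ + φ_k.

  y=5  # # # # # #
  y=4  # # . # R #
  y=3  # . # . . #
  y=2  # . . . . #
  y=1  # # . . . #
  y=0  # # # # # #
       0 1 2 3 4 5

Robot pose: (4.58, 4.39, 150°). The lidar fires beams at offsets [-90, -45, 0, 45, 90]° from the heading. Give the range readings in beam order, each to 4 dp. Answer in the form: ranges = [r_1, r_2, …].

beam 1: φ=-90°, α=60°
  cosα=0.5000 sinα=0.8660 | (4,4) | tMaxX 0.8400 tMaxY 0.7044 | tΔX 2.0000 tΔY 1.1547
    t=0.7044 [y] (4,5) — stop
  → r_1 = 0.7044
beam 2: φ=-45°, α=105°
  cosα=-0.2588 sinα=0.9659 | (4,4) | tMaxX 2.2409 tMaxY 0.6315 | tΔX 3.8637 tΔY 1.0353
    t=0.6315 [y] (4,5) — stop
  → r_2 = 0.6315
beam 3: φ=0°, α=150°
  cosα=-0.8660 sinα=0.5000 | (4,4) | tMaxX 0.6697 tMaxY 1.2200 | tΔX 1.1547 tΔY 2.0000
    t=0.6697 [x] (3,4) — stop
  → r_3 = 0.6697
beam 4: φ=45°, α=195°
  cosα=-0.9659 sinα=-0.2588 | (4,4) | tMaxX 0.6005 tMaxY 1.5068 | tΔX 1.0353 tΔY 3.8637
    t=0.6005 [x] (3,4) — stop
  → r_4 = 0.6005
beam 5: φ=90°, α=240°
  cosα=-0.5000 sinα=-0.8660 | (4,4) | tMaxX 1.1600 tMaxY 0.4503 | tΔX 2.0000 tΔY 1.1547
    t=0.4503 [y] (4,3)
    t=1.1600 [x] (3,3)
    t=1.6050 [y] (3,2)
    t=2.7597 [y] (3,1)
    t=3.1600 [x] (2,1)
    t=3.9144 [y] (2,0) — stop
  → r_5 = 3.9144

ranges = [0.7044, 0.6315, 0.6697, 0.6005, 3.9144]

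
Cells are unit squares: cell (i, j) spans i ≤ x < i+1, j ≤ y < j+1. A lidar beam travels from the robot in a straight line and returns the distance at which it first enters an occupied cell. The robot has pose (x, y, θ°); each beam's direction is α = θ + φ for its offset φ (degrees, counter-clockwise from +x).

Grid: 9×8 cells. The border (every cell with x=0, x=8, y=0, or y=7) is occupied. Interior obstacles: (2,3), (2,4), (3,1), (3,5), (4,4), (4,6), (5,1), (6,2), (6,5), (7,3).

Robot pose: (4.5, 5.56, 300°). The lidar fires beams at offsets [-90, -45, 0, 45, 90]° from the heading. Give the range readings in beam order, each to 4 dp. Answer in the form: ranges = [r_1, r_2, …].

ranges = [0.5774, 0.5798, 0.6466, 1.5529, 2.8800]

beam 1: φ=-90°, α=210°
  d=(-0.8660,-0.5000)  start (4,5)  tX=0.5774 tY=1.1200  stride 1/|dx|=1.1547 1/|dy|=2.0000
    cross x-line → (3,5), t=0.5774 (wall)
  → r_1 = 0.5774
beam 2: φ=-45°, α=255°
  d=(-0.2588,-0.9659)  start (4,5)  tX=1.9319 tY=0.5798  stride 1/|dx|=3.8637 1/|dy|=1.0353
    cross y-line → (4,4), t=0.5798 (wall)
  → r_2 = 0.5798
beam 3: φ=0°, α=300°
  d=(0.5000,-0.8660)  start (4,5)  tX=1.0000 tY=0.6466  stride 1/|dx|=2.0000 1/|dy|=1.1547
    cross y-line → (4,4), t=0.6466 (wall)
  → r_3 = 0.6466
beam 4: φ=45°, α=345°
  d=(0.9659,-0.2588)  start (4,5)  tX=0.5176 tY=2.1637  stride 1/|dx|=1.0353 1/|dy|=3.8637
    cross x-line → (5,5), t=0.5176
    cross x-line → (6,5), t=1.5529 (wall)
  → r_4 = 1.5529
beam 5: φ=90°, α=30°
  d=(0.8660,0.5000)  start (4,5)  tX=0.5774 tY=0.8800  stride 1/|dx|=1.1547 1/|dy|=2.0000
    cross x-line → (5,5), t=0.5774
    cross y-line → (5,6), t=0.8800
    cross x-line → (6,6), t=1.7321
    cross y-line → (6,7), t=2.8800 (wall)
  → r_5 = 2.8800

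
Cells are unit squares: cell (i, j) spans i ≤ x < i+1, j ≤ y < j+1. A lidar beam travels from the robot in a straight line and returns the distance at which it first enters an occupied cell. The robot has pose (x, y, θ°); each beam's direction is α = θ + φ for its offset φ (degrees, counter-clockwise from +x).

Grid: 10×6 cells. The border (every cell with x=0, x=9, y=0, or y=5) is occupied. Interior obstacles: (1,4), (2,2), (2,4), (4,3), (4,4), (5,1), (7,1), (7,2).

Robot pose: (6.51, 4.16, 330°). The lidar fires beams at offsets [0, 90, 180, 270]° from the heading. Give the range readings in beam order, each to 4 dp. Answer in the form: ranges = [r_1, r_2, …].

beam 1: φ=0°, α=330°
  direction (0.8660, -0.5000); cell (6,4); t to first gridline: x 0.5658, y 0.3200 (then +1.1547 / +2.0000)
    (6,3) via y @ 0.3200
    (7,3) via x @ 0.5658
    (8,3) via x @ 1.7205
    (8,2) via y @ 2.3200
    (9,2) via x @ 2.8752  # hit
  → r_1 = 2.8752
beam 2: φ=90°, α=60°
  direction (0.5000, 0.8660); cell (6,4); t to first gridline: x 0.9800, y 0.9699 (then +2.0000 / +1.1547)
    (6,5) via y @ 0.9699  # hit
  → r_2 = 0.9699
beam 3: φ=180°, α=150°
  direction (-0.8660, 0.5000); cell (6,4); t to first gridline: x 0.5889, y 1.6800 (then +1.1547 / +2.0000)
    (5,4) via x @ 0.5889
    (5,5) via y @ 1.6800  # hit
  → r_3 = 1.6800
beam 4: φ=270°, α=240°
  direction (-0.5000, -0.8660); cell (6,4); t to first gridline: x 1.0200, y 0.1848 (then +2.0000 / +1.1547)
    (6,3) via y @ 0.1848
    (5,3) via x @ 1.0200
    (5,2) via y @ 1.3395
    (5,1) via y @ 2.4942  # hit
  → r_4 = 2.4942

ranges = [2.8752, 0.9699, 1.6800, 2.4942]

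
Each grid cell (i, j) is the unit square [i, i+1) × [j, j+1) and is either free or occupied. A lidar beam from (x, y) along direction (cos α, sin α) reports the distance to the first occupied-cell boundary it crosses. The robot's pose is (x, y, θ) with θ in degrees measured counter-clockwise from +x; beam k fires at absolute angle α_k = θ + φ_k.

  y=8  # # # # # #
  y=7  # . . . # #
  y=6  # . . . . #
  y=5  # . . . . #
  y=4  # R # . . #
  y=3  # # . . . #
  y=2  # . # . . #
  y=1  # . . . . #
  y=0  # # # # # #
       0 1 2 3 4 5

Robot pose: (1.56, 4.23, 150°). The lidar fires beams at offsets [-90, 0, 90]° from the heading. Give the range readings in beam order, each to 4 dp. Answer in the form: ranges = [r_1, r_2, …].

ranges = [0.8800, 0.6466, 0.2656]

beam 1: φ=-90°, α=60°
  direction (0.5000, 0.8660); cell (1,4); t to first gridline: x 0.8800, y 0.8891 (then +2.0000 / +1.1547)
    (2,4) via x @ 0.8800  # hit
  → r_1 = 0.8800
beam 2: φ=0°, α=150°
  direction (-0.8660, 0.5000); cell (1,4); t to first gridline: x 0.6466, y 1.5400 (then +1.1547 / +2.0000)
    (0,4) via x @ 0.6466  # hit
  → r_2 = 0.6466
beam 3: φ=90°, α=240°
  direction (-0.5000, -0.8660); cell (1,4); t to first gridline: x 1.1200, y 0.2656 (then +2.0000 / +1.1547)
    (1,3) via y @ 0.2656  # hit
  → r_3 = 0.2656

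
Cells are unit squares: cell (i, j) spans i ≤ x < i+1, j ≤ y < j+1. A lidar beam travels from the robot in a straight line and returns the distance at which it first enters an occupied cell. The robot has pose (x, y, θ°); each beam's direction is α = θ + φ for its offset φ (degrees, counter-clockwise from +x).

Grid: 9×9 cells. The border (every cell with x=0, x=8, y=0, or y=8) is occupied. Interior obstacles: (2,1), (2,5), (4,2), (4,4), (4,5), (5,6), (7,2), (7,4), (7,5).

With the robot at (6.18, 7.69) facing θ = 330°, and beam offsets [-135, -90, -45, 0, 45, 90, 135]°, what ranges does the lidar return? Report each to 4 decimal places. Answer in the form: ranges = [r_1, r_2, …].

beam 1: φ=-135°, α=195°
  dir = (cos 195°, sin 195°) = (-0.9659, -0.2588); from cell (6,7)
  next x-line at t=0.1863, next y-line at t=2.6660; Δt_x=1.0353, Δt_y=3.8637
    x: enter (5,7) at t=0.1863
    x: enter (4,7) at t=1.2216
    x: enter (3,7) at t=2.2569
    y: enter (3,6) at t=2.6660
    x: enter (2,6) at t=3.2922
    x: enter (1,6) at t=4.3275
    x: enter (0,6) at t=5.3627 ← occupied
  → r_1 = 5.3627
beam 2: φ=-90°, α=240°
  dir = (cos 240°, sin 240°) = (-0.5000, -0.8660); from cell (6,7)
  next x-line at t=0.3600, next y-line at t=0.7967; Δt_x=2.0000, Δt_y=1.1547
    x: enter (5,7) at t=0.3600
    y: enter (5,6) at t=0.7967 ← occupied
  → r_2 = 0.7967
beam 3: φ=-45°, α=285°
  dir = (cos 285°, sin 285°) = (0.2588, -0.9659); from cell (6,7)
  next x-line at t=3.1682, next y-line at t=0.7143; Δt_x=3.8637, Δt_y=1.0353
    y: enter (6,6) at t=0.7143
    y: enter (6,5) at t=1.7496
    y: enter (6,4) at t=2.7849
    x: enter (7,4) at t=3.1682 ← occupied
  → r_3 = 3.1682
beam 4: φ=0°, α=330°
  dir = (cos 330°, sin 330°) = (0.8660, -0.5000); from cell (6,7)
  next x-line at t=0.9469, next y-line at t=1.3800; Δt_x=1.1547, Δt_y=2.0000
    x: enter (7,7) at t=0.9469
    y: enter (7,6) at t=1.3800
    x: enter (8,6) at t=2.1016 ← occupied
  → r_4 = 2.1016
beam 5: φ=45°, α=15°
  dir = (cos 15°, sin 15°) = (0.9659, 0.2588); from cell (6,7)
  next x-line at t=0.8489, next y-line at t=1.1977; Δt_x=1.0353, Δt_y=3.8637
    x: enter (7,7) at t=0.8489
    y: enter (7,8) at t=1.1977 ← occupied
  → r_5 = 1.1977
beam 6: φ=90°, α=60°
  dir = (cos 60°, sin 60°) = (0.5000, 0.8660); from cell (6,7)
  next x-line at t=1.6400, next y-line at t=0.3580; Δt_x=2.0000, Δt_y=1.1547
    y: enter (6,8) at t=0.3580 ← occupied
  → r_6 = 0.3580
beam 7: φ=135°, α=105°
  dir = (cos 105°, sin 105°) = (-0.2588, 0.9659); from cell (6,7)
  next x-line at t=0.6955, next y-line at t=0.3209; Δt_x=3.8637, Δt_y=1.0353
    y: enter (6,8) at t=0.3209 ← occupied
  → r_7 = 0.3209

ranges = [5.3627, 0.7967, 3.1682, 2.1016, 1.1977, 0.3580, 0.3209]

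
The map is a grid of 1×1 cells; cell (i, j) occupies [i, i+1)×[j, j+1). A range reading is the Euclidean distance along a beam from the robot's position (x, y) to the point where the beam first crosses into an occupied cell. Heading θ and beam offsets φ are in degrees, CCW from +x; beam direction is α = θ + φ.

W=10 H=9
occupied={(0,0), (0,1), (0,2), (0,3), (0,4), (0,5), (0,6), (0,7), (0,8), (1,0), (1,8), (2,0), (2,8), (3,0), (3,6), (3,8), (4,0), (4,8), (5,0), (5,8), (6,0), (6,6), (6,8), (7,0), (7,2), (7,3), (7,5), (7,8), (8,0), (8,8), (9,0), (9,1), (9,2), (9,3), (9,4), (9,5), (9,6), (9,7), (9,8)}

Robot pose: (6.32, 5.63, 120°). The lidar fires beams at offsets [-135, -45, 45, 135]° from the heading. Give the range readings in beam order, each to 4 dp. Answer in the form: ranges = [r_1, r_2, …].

beam 1: φ=-135°, α=345°
  dir = (cos 345°, sin 345°) = (0.9659, -0.2588); from cell (6,5)
  next x-line at t=0.7040, next y-line at t=2.4341; Δt_x=1.0353, Δt_y=3.8637
    x: enter (7,5) at t=0.7040 ← occupied
  → r_1 = 0.7040
beam 2: φ=-45°, α=75°
  dir = (cos 75°, sin 75°) = (0.2588, 0.9659); from cell (6,5)
  next x-line at t=2.6273, next y-line at t=0.3831; Δt_x=3.8637, Δt_y=1.0353
    y: enter (6,6) at t=0.3831 ← occupied
  → r_2 = 0.3831
beam 3: φ=45°, α=165°
  dir = (cos 165°, sin 165°) = (-0.9659, 0.2588); from cell (6,5)
  next x-line at t=0.3313, next y-line at t=1.4296; Δt_x=1.0353, Δt_y=3.8637
    x: enter (5,5) at t=0.3313
    x: enter (4,5) at t=1.3666
    y: enter (4,6) at t=1.4296
    x: enter (3,6) at t=2.4018 ← occupied
  → r_3 = 2.4018
beam 4: φ=135°, α=255°
  dir = (cos 255°, sin 255°) = (-0.2588, -0.9659); from cell (6,5)
  next x-line at t=1.2364, next y-line at t=0.6522; Δt_x=3.8637, Δt_y=1.0353
    y: enter (6,4) at t=0.6522
    x: enter (5,4) at t=1.2364
    y: enter (5,3) at t=1.6875
    y: enter (5,2) at t=2.7228
    y: enter (5,1) at t=3.7581
    y: enter (5,0) at t=4.7933 ← occupied
  → r_4 = 4.7933

ranges = [0.7040, 0.3831, 2.4018, 4.7933]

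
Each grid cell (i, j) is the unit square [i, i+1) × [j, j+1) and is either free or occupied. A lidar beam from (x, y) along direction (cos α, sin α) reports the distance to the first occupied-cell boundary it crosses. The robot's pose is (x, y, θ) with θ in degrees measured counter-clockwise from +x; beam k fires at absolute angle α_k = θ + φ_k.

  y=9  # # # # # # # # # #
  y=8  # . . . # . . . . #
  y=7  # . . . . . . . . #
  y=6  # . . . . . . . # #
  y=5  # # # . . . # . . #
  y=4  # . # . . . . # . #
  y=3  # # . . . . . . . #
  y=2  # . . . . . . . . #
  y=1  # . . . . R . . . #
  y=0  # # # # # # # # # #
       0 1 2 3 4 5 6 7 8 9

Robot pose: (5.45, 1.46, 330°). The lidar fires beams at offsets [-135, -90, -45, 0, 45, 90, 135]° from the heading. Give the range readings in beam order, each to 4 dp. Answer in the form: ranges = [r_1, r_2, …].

beam 1: φ=-135°, α=195°
  direction (-0.9659, -0.2588); cell (5,1); t to first gridline: x 0.4659, y 1.7773 (then +1.0353 / +3.8637)
    (4,1) via x @ 0.4659
    (3,1) via x @ 1.5012
    (3,0) via y @ 1.7773  # hit
  → r_1 = 1.7773
beam 2: φ=-90°, α=240°
  direction (-0.5000, -0.8660); cell (5,1); t to first gridline: x 0.9000, y 0.5312 (then +2.0000 / +1.1547)
    (5,0) via y @ 0.5312  # hit
  → r_2 = 0.5312
beam 3: φ=-45°, α=285°
  direction (0.2588, -0.9659); cell (5,1); t to first gridline: x 2.1250, y 0.4762 (then +3.8637 / +1.0353)
    (5,0) via y @ 0.4762  # hit
  → r_3 = 0.4762
beam 4: φ=0°, α=330°
  direction (0.8660, -0.5000); cell (5,1); t to first gridline: x 0.6351, y 0.9200 (then +1.1547 / +2.0000)
    (6,1) via x @ 0.6351
    (6,0) via y @ 0.9200  # hit
  → r_4 = 0.9200
beam 5: φ=45°, α=15°
  direction (0.9659, 0.2588); cell (5,1); t to first gridline: x 0.5694, y 2.0864 (then +1.0353 / +3.8637)
    (6,1) via x @ 0.5694
    (7,1) via x @ 1.6047
    (7,2) via y @ 2.0864
    (8,2) via x @ 2.6400
    (9,2) via x @ 3.6752  # hit
  → r_5 = 3.6752
beam 6: φ=90°, α=60°
  direction (0.5000, 0.8660); cell (5,1); t to first gridline: x 1.1000, y 0.6235 (then +2.0000 / +1.1547)
    (5,2) via y @ 0.6235
    (6,2) via x @ 1.1000
    (6,3) via y @ 1.7782
    (6,4) via y @ 2.9329
    (7,4) via x @ 3.1000  # hit
  → r_6 = 3.1000
beam 7: φ=135°, α=105°
  direction (-0.2588, 0.9659); cell (5,1); t to first gridline: x 1.7387, y 0.5590 (then +3.8637 / +1.0353)
    (5,2) via y @ 0.5590
    (5,3) via y @ 1.5943
    (4,3) via x @ 1.7387
    (4,4) via y @ 2.6296
    (4,5) via y @ 3.6649
    (4,6) via y @ 4.7002
    (3,6) via x @ 5.6024
    (3,7) via y @ 5.7354
    (3,8) via y @ 6.7707
    (3,9) via y @ 7.8060  # hit
  → r_7 = 7.8060

ranges = [1.7773, 0.5312, 0.4762, 0.9200, 3.6752, 3.1000, 7.8060]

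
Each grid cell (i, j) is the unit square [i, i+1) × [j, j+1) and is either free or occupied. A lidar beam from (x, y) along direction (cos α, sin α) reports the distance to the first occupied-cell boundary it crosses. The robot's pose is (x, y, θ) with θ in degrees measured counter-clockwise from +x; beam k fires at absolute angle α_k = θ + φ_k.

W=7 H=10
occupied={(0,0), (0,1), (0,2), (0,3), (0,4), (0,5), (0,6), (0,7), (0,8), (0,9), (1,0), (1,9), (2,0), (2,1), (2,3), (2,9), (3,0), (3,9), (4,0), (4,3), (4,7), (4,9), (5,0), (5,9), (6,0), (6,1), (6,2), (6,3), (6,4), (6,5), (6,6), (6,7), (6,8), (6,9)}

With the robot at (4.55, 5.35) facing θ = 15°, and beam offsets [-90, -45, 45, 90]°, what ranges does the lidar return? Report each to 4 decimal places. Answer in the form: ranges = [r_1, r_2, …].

beam 1: φ=-90°, α=285°
  direction (0.2588, -0.9659); cell (4,5); t to first gridline: x 1.7387, y 0.3623 (then +3.8637 / +1.0353)
    (4,4) via y @ 0.3623
    (4,3) via y @ 1.3976  # hit
  → r_1 = 1.3976
beam 2: φ=-45°, α=330°
  direction (0.8660, -0.5000); cell (4,5); t to first gridline: x 0.5196, y 0.7000 (then +1.1547 / +2.0000)
    (5,5) via x @ 0.5196
    (5,4) via y @ 0.7000
    (6,4) via x @ 1.6743  # hit
  → r_2 = 1.6743
beam 3: φ=45°, α=60°
  direction (0.5000, 0.8660); cell (4,5); t to first gridline: x 0.9000, y 0.7506 (then +2.0000 / +1.1547)
    (4,6) via y @ 0.7506
    (5,6) via x @ 0.9000
    (5,7) via y @ 1.9053
    (6,7) via x @ 2.9000  # hit
  → r_3 = 2.9000
beam 4: φ=90°, α=105°
  direction (-0.2588, 0.9659); cell (4,5); t to first gridline: x 2.1250, y 0.6729 (then +3.8637 / +1.0353)
    (4,6) via y @ 0.6729
    (4,7) via y @ 1.7082  # hit
  → r_4 = 1.7082

ranges = [1.3976, 1.6743, 2.9000, 1.7082]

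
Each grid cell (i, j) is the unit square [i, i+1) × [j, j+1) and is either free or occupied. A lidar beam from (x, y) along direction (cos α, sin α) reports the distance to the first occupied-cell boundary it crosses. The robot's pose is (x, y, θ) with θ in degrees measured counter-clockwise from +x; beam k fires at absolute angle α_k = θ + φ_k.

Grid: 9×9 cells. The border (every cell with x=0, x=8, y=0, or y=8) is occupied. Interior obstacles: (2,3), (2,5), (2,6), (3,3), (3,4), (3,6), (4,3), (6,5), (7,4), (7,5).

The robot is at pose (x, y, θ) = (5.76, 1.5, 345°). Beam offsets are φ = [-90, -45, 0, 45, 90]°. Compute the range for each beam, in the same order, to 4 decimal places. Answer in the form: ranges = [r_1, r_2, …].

beam 1: φ=-90°, α=255°
  direction (-0.2588, -0.9659); cell (5,1); t to first gridline: x 2.9364, y 0.5176 (then +3.8637 / +1.0353)
    (5,0) via y @ 0.5176  # hit
  → r_1 = 0.5176
beam 2: φ=-45°, α=300°
  direction (0.5000, -0.8660); cell (5,1); t to first gridline: x 0.4800, y 0.5774 (then +2.0000 / +1.1547)
    (6,1) via x @ 0.4800
    (6,0) via y @ 0.5774  # hit
  → r_2 = 0.5774
beam 3: φ=0°, α=345°
  direction (0.9659, -0.2588); cell (5,1); t to first gridline: x 0.2485, y 1.9319 (then +1.0353 / +3.8637)
    (6,1) via x @ 0.2485
    (7,1) via x @ 1.2837
    (7,0) via y @ 1.9319  # hit
  → r_3 = 1.9319
beam 4: φ=45°, α=30°
  direction (0.8660, 0.5000); cell (5,1); t to first gridline: x 0.2771, y 1.0000 (then +1.1547 / +2.0000)
    (6,1) via x @ 0.2771
    (6,2) via y @ 1.0000
    (7,2) via x @ 1.4318
    (8,2) via x @ 2.5865  # hit
  → r_4 = 2.5865
beam 5: φ=90°, α=75°
  direction (0.2588, 0.9659); cell (5,1); t to first gridline: x 0.9273, y 0.5176 (then +3.8637 / +1.0353)
    (5,2) via y @ 0.5176
    (6,2) via x @ 0.9273
    (6,3) via y @ 1.5529
    (6,4) via y @ 2.5882
    (6,5) via y @ 3.6235  # hit
  → r_5 = 3.6235

ranges = [0.5176, 0.5774, 1.9319, 2.5865, 3.6235]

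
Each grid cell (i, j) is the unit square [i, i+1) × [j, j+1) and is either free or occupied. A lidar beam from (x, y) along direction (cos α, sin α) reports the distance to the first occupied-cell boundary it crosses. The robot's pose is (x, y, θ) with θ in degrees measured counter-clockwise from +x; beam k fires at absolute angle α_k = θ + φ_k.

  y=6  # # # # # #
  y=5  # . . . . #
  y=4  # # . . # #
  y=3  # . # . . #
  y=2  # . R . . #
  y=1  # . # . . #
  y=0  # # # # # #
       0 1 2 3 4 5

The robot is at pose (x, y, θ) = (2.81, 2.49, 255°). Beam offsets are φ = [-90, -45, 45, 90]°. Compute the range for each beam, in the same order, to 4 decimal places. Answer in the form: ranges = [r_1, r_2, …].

beam 1: φ=-90°, α=165°
  cosα=-0.9659 sinα=0.2588 | (2,2) | tMaxX 0.8386 tMaxY 1.9705 | tΔX 1.0353 tΔY 3.8637
    t=0.8386 [x] (1,2)
    t=1.8738 [x] (0,2) — stop
  → r_1 = 1.8738
beam 2: φ=-45°, α=210°
  cosα=-0.8660 sinα=-0.5000 | (2,2) | tMaxX 0.9353 tMaxY 0.9800 | tΔX 1.1547 tΔY 2.0000
    t=0.9353 [x] (1,2)
    t=0.9800 [y] (1,1)
    t=2.0900 [x] (0,1) — stop
  → r_2 = 2.0900
beam 3: φ=45°, α=300°
  cosα=0.5000 sinα=-0.8660 | (2,2) | tMaxX 0.3800 tMaxY 0.5658 | tΔX 2.0000 tΔY 1.1547
    t=0.3800 [x] (3,2)
    t=0.5658 [y] (3,1)
    t=1.7205 [y] (3,0) — stop
  → r_3 = 1.7205
beam 4: φ=90°, α=345°
  cosα=0.9659 sinα=-0.2588 | (2,2) | tMaxX 0.1967 tMaxY 1.8932 | tΔX 1.0353 tΔY 3.8637
    t=0.1967 [x] (3,2)
    t=1.2320 [x] (4,2)
    t=1.8932 [y] (4,1)
    t=2.2673 [x] (5,1) — stop
  → r_4 = 2.2673

ranges = [1.8738, 2.0900, 1.7205, 2.2673]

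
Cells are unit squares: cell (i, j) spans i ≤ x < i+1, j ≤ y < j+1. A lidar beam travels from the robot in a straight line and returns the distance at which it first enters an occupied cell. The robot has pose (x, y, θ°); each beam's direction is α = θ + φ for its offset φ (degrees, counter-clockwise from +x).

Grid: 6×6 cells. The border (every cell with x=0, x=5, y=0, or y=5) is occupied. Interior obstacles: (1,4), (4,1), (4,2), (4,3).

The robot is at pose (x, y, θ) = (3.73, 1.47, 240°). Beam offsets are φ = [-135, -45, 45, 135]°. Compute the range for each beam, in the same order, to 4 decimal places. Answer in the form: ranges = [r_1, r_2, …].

beam 1: φ=-135°, α=105°
  dir = (cos 105°, sin 105°) = (-0.2588, 0.9659); from cell (3,1)
  next x-line at t=2.8205, next y-line at t=0.5487; Δt_x=3.8637, Δt_y=1.0353
    y: enter (3,2) at t=0.5487
    y: enter (3,3) at t=1.5840
    y: enter (3,4) at t=2.6192
    x: enter (2,4) at t=2.8205
    y: enter (2,5) at t=3.6545 ← occupied
  → r_1 = 3.6545
beam 2: φ=-45°, α=195°
  dir = (cos 195°, sin 195°) = (-0.9659, -0.2588); from cell (3,1)
  next x-line at t=0.7558, next y-line at t=1.8159; Δt_x=1.0353, Δt_y=3.8637
    x: enter (2,1) at t=0.7558
    x: enter (1,1) at t=1.7910
    y: enter (1,0) at t=1.8159 ← occupied
  → r_2 = 1.8159
beam 3: φ=45°, α=285°
  dir = (cos 285°, sin 285°) = (0.2588, -0.9659); from cell (3,1)
  next x-line at t=1.0432, next y-line at t=0.4866; Δt_x=3.8637, Δt_y=1.0353
    y: enter (3,0) at t=0.4866 ← occupied
  → r_3 = 0.4866
beam 4: φ=135°, α=15°
  dir = (cos 15°, sin 15°) = (0.9659, 0.2588); from cell (3,1)
  next x-line at t=0.2795, next y-line at t=2.0478; Δt_x=1.0353, Δt_y=3.8637
    x: enter (4,1) at t=0.2795 ← occupied
  → r_4 = 0.2795

ranges = [3.6545, 1.8159, 0.4866, 0.2795]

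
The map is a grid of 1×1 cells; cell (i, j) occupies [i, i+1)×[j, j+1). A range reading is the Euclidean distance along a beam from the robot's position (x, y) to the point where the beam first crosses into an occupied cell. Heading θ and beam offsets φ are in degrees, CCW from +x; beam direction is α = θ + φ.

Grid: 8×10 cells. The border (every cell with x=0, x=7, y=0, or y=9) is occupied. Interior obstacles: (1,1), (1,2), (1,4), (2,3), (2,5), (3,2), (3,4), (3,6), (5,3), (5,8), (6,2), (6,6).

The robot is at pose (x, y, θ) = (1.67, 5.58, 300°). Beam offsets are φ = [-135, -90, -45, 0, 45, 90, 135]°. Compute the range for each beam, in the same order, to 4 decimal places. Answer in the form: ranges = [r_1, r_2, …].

ranges = [0.6936, 0.7736, 0.6005, 0.6600, 0.3416, 0.3811, 3.5406]

beam 1: φ=-135°, α=165°
  cosα=-0.9659 sinα=0.2588 | (1,5) | tMaxX 0.6936 tMaxY 1.6228 | tΔX 1.0353 tΔY 3.8637
    t=0.6936 [x] (0,5) — stop
  → r_1 = 0.6936
beam 2: φ=-90°, α=210°
  cosα=-0.8660 sinα=-0.5000 | (1,5) | tMaxX 0.7736 tMaxY 1.1600 | tΔX 1.1547 tΔY 2.0000
    t=0.7736 [x] (0,5) — stop
  → r_2 = 0.7736
beam 3: φ=-45°, α=255°
  cosα=-0.2588 sinα=-0.9659 | (1,5) | tMaxX 2.5887 tMaxY 0.6005 | tΔX 3.8637 tΔY 1.0353
    t=0.6005 [y] (1,4) — stop
  → r_3 = 0.6005
beam 4: φ=0°, α=300°
  cosα=0.5000 sinα=-0.8660 | (1,5) | tMaxX 0.6600 tMaxY 0.6697 | tΔX 2.0000 tΔY 1.1547
    t=0.6600 [x] (2,5) — stop
  → r_4 = 0.6600
beam 5: φ=45°, α=345°
  cosα=0.9659 sinα=-0.2588 | (1,5) | tMaxX 0.3416 tMaxY 2.2409 | tΔX 1.0353 tΔY 3.8637
    t=0.3416 [x] (2,5) — stop
  → r_5 = 0.3416
beam 6: φ=90°, α=30°
  cosα=0.8660 sinα=0.5000 | (1,5) | tMaxX 0.3811 tMaxY 0.8400 | tΔX 1.1547 tΔY 2.0000
    t=0.3811 [x] (2,5) — stop
  → r_6 = 0.3811
beam 7: φ=135°, α=75°
  cosα=0.2588 sinα=0.9659 | (1,5) | tMaxX 1.2750 tMaxY 0.4348 | tΔX 3.8637 tΔY 1.0353
    t=0.4348 [y] (1,6)
    t=1.2750 [x] (2,6)
    t=1.4701 [y] (2,7)
    t=2.5054 [y] (2,8)
    t=3.5406 [y] (2,9) — stop
  → r_7 = 3.5406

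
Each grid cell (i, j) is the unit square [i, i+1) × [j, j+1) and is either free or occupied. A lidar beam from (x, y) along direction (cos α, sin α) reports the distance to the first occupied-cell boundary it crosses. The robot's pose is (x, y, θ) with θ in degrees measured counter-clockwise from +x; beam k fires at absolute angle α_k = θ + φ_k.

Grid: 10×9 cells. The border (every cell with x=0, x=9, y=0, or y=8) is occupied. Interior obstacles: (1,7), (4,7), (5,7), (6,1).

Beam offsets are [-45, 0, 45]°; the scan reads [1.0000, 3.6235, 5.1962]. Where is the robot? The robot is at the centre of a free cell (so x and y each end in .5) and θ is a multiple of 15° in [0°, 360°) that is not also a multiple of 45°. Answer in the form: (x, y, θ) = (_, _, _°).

The pose lattice has 52·16 = 832 candidates. Test each by forward raycasting.
  (7.5, 6.5, 15°): beam 1 = 1.7321 ≠ 1.0000 ✗
  (7.5, 5.5, 240°): beam 1 = 6.7293 ≠ 1.0000 ✗
  (1.5, 1.5, 300°): beam 1 = 0.5176 ≠ 1.0000 ✗
  (6.5, 6.5, 210°): beam 1 = 1.9319 ≠ 1.0000 ✗
  …
  (1.5, 4.5, 285°): r_1=1.0000, r_2=3.6235, r_3=5.1962 — all match ✓
No second candidate reproduces the full scan.

(x, y, θ) = (1.5, 4.5, 285°)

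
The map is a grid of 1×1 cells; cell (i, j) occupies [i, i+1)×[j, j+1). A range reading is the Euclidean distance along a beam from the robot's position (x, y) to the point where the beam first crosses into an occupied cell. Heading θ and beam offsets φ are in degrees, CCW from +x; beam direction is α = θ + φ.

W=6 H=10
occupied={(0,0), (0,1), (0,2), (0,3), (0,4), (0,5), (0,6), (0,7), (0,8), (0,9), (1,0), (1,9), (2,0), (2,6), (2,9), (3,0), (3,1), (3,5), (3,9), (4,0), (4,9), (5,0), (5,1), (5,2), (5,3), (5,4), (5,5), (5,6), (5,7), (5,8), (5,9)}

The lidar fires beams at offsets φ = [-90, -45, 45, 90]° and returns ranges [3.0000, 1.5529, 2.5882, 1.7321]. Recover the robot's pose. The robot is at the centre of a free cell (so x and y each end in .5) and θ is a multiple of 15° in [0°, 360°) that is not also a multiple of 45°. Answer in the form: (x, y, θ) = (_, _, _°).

(x, y, θ) = (2.5, 3.5, 210°)

The pose lattice has 29·16 = 464 candidates. Test each by forward raycasting.
  (3.5, 2.5, 150°): beam 2 = 3.6235 ≠ 1.5529 ✗
  (2.5, 5.5, 105°): beam 1 = 0.5176 ≠ 3.0000 ✗
  (2.5, 1.5, 150°): beam 1 = 5.0000 ≠ 3.0000 ✗
  (4.5, 5.5, 195°): beam 1 = 3.6235 ≠ 3.0000 ✗
  …
  (2.5, 3.5, 210°): r_1=3.0000, r_2=1.5529, r_3=2.5882, r_4=1.7321 — all match ✓
Unique over the lattice → pose = (2.5, 3.5, 210°).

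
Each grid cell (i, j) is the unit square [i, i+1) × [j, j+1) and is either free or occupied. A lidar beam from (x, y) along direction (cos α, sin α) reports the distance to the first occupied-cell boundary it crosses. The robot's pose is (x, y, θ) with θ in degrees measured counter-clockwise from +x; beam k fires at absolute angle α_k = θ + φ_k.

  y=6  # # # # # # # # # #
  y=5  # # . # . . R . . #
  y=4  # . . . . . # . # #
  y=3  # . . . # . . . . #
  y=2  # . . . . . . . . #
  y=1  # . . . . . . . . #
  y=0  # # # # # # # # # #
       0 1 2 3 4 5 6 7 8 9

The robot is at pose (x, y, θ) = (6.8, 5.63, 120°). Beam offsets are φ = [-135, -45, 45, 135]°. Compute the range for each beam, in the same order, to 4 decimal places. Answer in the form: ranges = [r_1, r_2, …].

ranges = [2.2776, 0.3831, 1.4296, 0.6522]

beam 1: φ=-135°, α=345°
  dir = (cos 345°, sin 345°) = (0.9659, -0.2588); from cell (6,5)
  next x-line at t=0.2071, next y-line at t=2.4341; Δt_x=1.0353, Δt_y=3.8637
    x: enter (7,5) at t=0.2071
    x: enter (8,5) at t=1.2423
    x: enter (9,5) at t=2.2776 ← occupied
  → r_1 = 2.2776
beam 2: φ=-45°, α=75°
  dir = (cos 75°, sin 75°) = (0.2588, 0.9659); from cell (6,5)
  next x-line at t=0.7727, next y-line at t=0.3831; Δt_x=3.8637, Δt_y=1.0353
    y: enter (6,6) at t=0.3831 ← occupied
  → r_2 = 0.3831
beam 3: φ=45°, α=165°
  dir = (cos 165°, sin 165°) = (-0.9659, 0.2588); from cell (6,5)
  next x-line at t=0.8282, next y-line at t=1.4296; Δt_x=1.0353, Δt_y=3.8637
    x: enter (5,5) at t=0.8282
    y: enter (5,6) at t=1.4296 ← occupied
  → r_3 = 1.4296
beam 4: φ=135°, α=255°
  dir = (cos 255°, sin 255°) = (-0.2588, -0.9659); from cell (6,5)
  next x-line at t=3.0910, next y-line at t=0.6522; Δt_x=3.8637, Δt_y=1.0353
    y: enter (6,4) at t=0.6522 ← occupied
  → r_4 = 0.6522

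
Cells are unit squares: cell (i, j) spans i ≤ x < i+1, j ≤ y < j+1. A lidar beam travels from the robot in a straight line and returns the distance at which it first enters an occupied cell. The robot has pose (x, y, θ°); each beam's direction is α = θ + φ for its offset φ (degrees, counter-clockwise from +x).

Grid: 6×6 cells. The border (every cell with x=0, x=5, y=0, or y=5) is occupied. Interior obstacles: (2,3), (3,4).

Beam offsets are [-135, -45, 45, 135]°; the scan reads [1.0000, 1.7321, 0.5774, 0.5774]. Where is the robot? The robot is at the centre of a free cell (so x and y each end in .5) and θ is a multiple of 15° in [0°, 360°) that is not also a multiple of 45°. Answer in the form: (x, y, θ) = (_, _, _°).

(x, y, θ) = (1.5, 1.5, 105°)

Candidates: 14 free-cell centres × 16 headings = 224 poses. Raycast each; keep the one whose scan matches to 4 dp.
  (2.5, 2.5, 240°): beam 1 = 0.5176 ≠ 1.0000 ✗
  (4.5, 1.5, 75°): beam 1 = 0.5774 ≠ 1.0000 ✗
  (1.5, 4.5, 300°): beam 1 = 0.5176 ≠ 1.0000 ✗
  …
  (1.5, 1.5, 105°): r_1=1.0000, r_2=1.7321, r_3=0.5774, r_4=0.5774 — all match ✓
Unique over the lattice → pose = (1.5, 1.5, 105°).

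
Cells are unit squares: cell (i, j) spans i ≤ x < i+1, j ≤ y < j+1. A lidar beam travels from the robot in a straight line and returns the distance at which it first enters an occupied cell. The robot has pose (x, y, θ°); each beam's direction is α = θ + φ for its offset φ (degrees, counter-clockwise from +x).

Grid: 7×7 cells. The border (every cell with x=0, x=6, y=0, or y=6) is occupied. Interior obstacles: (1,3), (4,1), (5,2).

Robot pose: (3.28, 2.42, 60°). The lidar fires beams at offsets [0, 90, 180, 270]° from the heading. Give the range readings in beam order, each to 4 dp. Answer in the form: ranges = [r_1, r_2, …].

beam 1: φ=0°, α=60°
  cosα=0.5000 sinα=0.8660 | (3,2) | tMaxX 1.4400 tMaxY 0.6697 | tΔX 2.0000 tΔY 1.1547
    t=0.6697 [y] (3,3)
    t=1.4400 [x] (4,3)
    t=1.8244 [y] (4,4)
    t=2.9791 [y] (4,5)
    t=3.4400 [x] (5,5)
    t=4.1338 [y] (5,6) — stop
  → r_1 = 4.1338
beam 2: φ=90°, α=150°
  cosα=-0.8660 sinα=0.5000 | (3,2) | tMaxX 0.3233 tMaxY 1.1600 | tΔX 1.1547 tΔY 2.0000
    t=0.3233 [x] (2,2)
    t=1.1600 [y] (2,3)
    t=1.4780 [x] (1,3) — stop
  → r_2 = 1.4780
beam 3: φ=180°, α=240°
  cosα=-0.5000 sinα=-0.8660 | (3,2) | tMaxX 0.5600 tMaxY 0.4850 | tΔX 2.0000 tΔY 1.1547
    t=0.4850 [y] (3,1)
    t=0.5600 [x] (2,1)
    t=1.6397 [y] (2,0) — stop
  → r_3 = 1.6397
beam 4: φ=270°, α=330°
  cosα=0.8660 sinα=-0.5000 | (3,2) | tMaxX 0.8314 tMaxY 0.8400 | tΔX 1.1547 tΔY 2.0000
    t=0.8314 [x] (4,2)
    t=0.8400 [y] (4,1) — stop
  → r_4 = 0.8400

ranges = [4.1338, 1.4780, 1.6397, 0.8400]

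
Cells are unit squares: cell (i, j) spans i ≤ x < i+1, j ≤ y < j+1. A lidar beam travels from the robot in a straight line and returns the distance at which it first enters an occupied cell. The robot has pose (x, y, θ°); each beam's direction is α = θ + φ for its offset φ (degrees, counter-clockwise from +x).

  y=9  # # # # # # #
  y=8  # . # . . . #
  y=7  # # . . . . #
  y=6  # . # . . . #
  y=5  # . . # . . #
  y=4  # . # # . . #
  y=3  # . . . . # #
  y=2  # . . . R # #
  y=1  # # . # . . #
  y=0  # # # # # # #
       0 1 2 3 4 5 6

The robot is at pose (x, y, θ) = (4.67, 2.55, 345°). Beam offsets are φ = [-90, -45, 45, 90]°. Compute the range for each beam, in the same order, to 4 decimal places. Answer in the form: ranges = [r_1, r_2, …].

beam 1: φ=-90°, α=255°
  d=(-0.2588,-0.9659)  start (4,2)  tX=2.5887 tY=0.5694  stride 1/|dx|=3.8637 1/|dy|=1.0353
    cross y-line → (4,1), t=0.5694
    cross y-line → (4,0), t=1.6047 (wall)
  → r_1 = 1.6047
beam 2: φ=-45°, α=300°
  d=(0.5000,-0.8660)  start (4,2)  tX=0.6600 tY=0.6351  stride 1/|dx|=2.0000 1/|dy|=1.1547
    cross y-line → (4,1), t=0.6351
    cross x-line → (5,1), t=0.6600
    cross y-line → (5,0), t=1.7898 (wall)
  → r_2 = 1.7898
beam 3: φ=45°, α=30°
  d=(0.8660,0.5000)  start (4,2)  tX=0.3811 tY=0.9000  stride 1/|dx|=1.1547 1/|dy|=2.0000
    cross x-line → (5,2), t=0.3811 (wall)
  → r_3 = 0.3811
beam 4: φ=90°, α=75°
  d=(0.2588,0.9659)  start (4,2)  tX=1.2750 tY=0.4659  stride 1/|dx|=3.8637 1/|dy|=1.0353
    cross y-line → (4,3), t=0.4659
    cross x-line → (5,3), t=1.2750 (wall)
  → r_4 = 1.2750

ranges = [1.6047, 1.7898, 0.3811, 1.2750]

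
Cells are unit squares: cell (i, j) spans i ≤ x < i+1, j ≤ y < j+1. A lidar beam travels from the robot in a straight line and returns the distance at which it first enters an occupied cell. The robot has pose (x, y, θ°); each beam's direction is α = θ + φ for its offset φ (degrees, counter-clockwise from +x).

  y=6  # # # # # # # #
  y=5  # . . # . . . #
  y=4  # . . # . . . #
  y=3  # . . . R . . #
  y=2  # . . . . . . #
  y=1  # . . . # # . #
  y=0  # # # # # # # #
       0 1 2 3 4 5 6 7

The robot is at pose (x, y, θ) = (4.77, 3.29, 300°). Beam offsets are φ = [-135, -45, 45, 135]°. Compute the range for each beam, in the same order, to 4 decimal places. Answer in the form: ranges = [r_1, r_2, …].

ranges = [3.9030, 1.3355, 2.3087, 2.8056]

beam 1: φ=-135°, α=165°
  dir = (cos 165°, sin 165°) = (-0.9659, 0.2588); from cell (4,3)
  next x-line at t=0.7972, next y-line at t=2.7432; Δt_x=1.0353, Δt_y=3.8637
    x: enter (3,3) at t=0.7972
    x: enter (2,3) at t=1.8324
    y: enter (2,4) at t=2.7432
    x: enter (1,4) at t=2.8677
    x: enter (0,4) at t=3.9030 ← occupied
  → r_1 = 3.9030
beam 2: φ=-45°, α=255°
  dir = (cos 255°, sin 255°) = (-0.2588, -0.9659); from cell (4,3)
  next x-line at t=2.9751, next y-line at t=0.3002; Δt_x=3.8637, Δt_y=1.0353
    y: enter (4,2) at t=0.3002
    y: enter (4,1) at t=1.3355 ← occupied
  → r_2 = 1.3355
beam 3: φ=45°, α=345°
  dir = (cos 345°, sin 345°) = (0.9659, -0.2588); from cell (4,3)
  next x-line at t=0.2381, next y-line at t=1.1205; Δt_x=1.0353, Δt_y=3.8637
    x: enter (5,3) at t=0.2381
    y: enter (5,2) at t=1.1205
    x: enter (6,2) at t=1.2734
    x: enter (7,2) at t=2.3087 ← occupied
  → r_3 = 2.3087
beam 4: φ=135°, α=75°
  dir = (cos 75°, sin 75°) = (0.2588, 0.9659); from cell (4,3)
  next x-line at t=0.8887, next y-line at t=0.7350; Δt_x=3.8637, Δt_y=1.0353
    y: enter (4,4) at t=0.7350
    x: enter (5,4) at t=0.8887
    y: enter (5,5) at t=1.7703
    y: enter (5,6) at t=2.8056 ← occupied
  → r_4 = 2.8056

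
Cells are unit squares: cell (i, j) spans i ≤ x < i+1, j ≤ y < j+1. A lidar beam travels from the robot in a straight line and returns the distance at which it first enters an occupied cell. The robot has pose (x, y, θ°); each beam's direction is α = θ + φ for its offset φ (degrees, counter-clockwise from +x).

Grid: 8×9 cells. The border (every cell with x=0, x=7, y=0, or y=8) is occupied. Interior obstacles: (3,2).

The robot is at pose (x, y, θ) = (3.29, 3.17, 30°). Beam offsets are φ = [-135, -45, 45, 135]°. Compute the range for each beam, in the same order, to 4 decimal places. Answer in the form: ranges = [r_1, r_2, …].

beam 1: φ=-135°, α=255°
  cosα=-0.2588 sinα=-0.9659 | (3,3) | tMaxX 1.1205 tMaxY 0.1760 | tΔX 3.8637 tΔY 1.0353
    t=0.1760 [y] (3,2) — stop
  → r_1 = 0.1760
beam 2: φ=-45°, α=345°
  cosα=0.9659 sinα=-0.2588 | (3,3) | tMaxX 0.7350 tMaxY 0.6568 | tΔX 1.0353 tΔY 3.8637
    t=0.6568 [y] (3,2) — stop
  → r_2 = 0.6568
beam 3: φ=45°, α=75°
  cosα=0.2588 sinα=0.9659 | (3,3) | tMaxX 2.7432 tMaxY 0.8593 | tΔX 3.8637 tΔY 1.0353
    t=0.8593 [y] (3,4)
    t=1.8946 [y] (3,5)
    t=2.7432 [x] (4,5)
    t=2.9298 [y] (4,6)
    t=3.9651 [y] (4,7)
    t=5.0004 [y] (4,8) — stop
  → r_3 = 5.0004
beam 4: φ=135°, α=165°
  cosα=-0.9659 sinα=0.2588 | (3,3) | tMaxX 0.3002 tMaxY 3.2069 | tΔX 1.0353 tΔY 3.8637
    t=0.3002 [x] (2,3)
    t=1.3355 [x] (1,3)
    t=2.3708 [x] (0,3) — stop
  → r_4 = 2.3708

ranges = [0.1760, 0.6568, 5.0004, 2.3708]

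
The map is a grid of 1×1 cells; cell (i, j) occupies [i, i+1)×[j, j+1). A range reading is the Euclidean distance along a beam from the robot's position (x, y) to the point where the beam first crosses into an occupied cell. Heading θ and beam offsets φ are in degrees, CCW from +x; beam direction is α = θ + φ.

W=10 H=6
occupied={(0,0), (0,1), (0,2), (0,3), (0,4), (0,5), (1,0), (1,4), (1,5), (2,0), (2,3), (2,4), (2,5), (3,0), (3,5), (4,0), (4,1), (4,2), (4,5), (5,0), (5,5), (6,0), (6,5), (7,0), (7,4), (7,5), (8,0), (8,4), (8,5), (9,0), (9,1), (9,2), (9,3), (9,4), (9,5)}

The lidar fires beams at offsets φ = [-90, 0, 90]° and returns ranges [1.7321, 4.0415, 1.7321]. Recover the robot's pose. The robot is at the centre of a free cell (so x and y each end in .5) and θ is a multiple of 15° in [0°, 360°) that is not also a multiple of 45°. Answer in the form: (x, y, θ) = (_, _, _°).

(x, y, θ) = (6.5, 2.5, 150°)

Candidates: 25 free-cell centres × 16 headings = 400 poses. Raycast each; keep the one whose scan matches to 4 dp.
  (7.5, 2.5, 165°): beam 1 = 1.5529 ≠ 1.7321 ✗
  (7.5, 1.5, 105°): beam 1 = 1.5529 ≠ 1.7321 ✗
  (3.5, 3.5, 30°): beam 1 = 1.0000 ≠ 1.7321 ✗
  (3.5, 3.5, 120°): beam 1 = 3.0000 ≠ 1.7321 ✗
  …
  (6.5, 2.5, 150°): r_1=1.7321, r_2=4.0415, r_3=1.7321 — all match ✓
Unique over the lattice → pose = (6.5, 2.5, 150°).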